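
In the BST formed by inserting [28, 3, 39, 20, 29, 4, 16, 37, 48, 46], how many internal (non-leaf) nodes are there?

Tree built from: [28, 3, 39, 20, 29, 4, 16, 37, 48, 46]
Tree (level-order array): [28, 3, 39, None, 20, 29, 48, 4, None, None, 37, 46, None, None, 16]
Rule: An internal node has at least one child.
Per-node child counts:
  node 28: 2 child(ren)
  node 3: 1 child(ren)
  node 20: 1 child(ren)
  node 4: 1 child(ren)
  node 16: 0 child(ren)
  node 39: 2 child(ren)
  node 29: 1 child(ren)
  node 37: 0 child(ren)
  node 48: 1 child(ren)
  node 46: 0 child(ren)
Matching nodes: [28, 3, 20, 4, 39, 29, 48]
Count of internal (non-leaf) nodes: 7


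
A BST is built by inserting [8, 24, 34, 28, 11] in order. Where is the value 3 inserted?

Starting tree (level order): [8, None, 24, 11, 34, None, None, 28]
Insertion path: 8
Result: insert 3 as left child of 8
Final tree (level order): [8, 3, 24, None, None, 11, 34, None, None, 28]


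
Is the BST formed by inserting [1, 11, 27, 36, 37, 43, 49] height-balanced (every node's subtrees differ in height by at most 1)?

Tree (level-order array): [1, None, 11, None, 27, None, 36, None, 37, None, 43, None, 49]
Definition: a tree is height-balanced if, at every node, |h(left) - h(right)| <= 1 (empty subtree has height -1).
Bottom-up per-node check:
  node 49: h_left=-1, h_right=-1, diff=0 [OK], height=0
  node 43: h_left=-1, h_right=0, diff=1 [OK], height=1
  node 37: h_left=-1, h_right=1, diff=2 [FAIL (|-1-1|=2 > 1)], height=2
  node 36: h_left=-1, h_right=2, diff=3 [FAIL (|-1-2|=3 > 1)], height=3
  node 27: h_left=-1, h_right=3, diff=4 [FAIL (|-1-3|=4 > 1)], height=4
  node 11: h_left=-1, h_right=4, diff=5 [FAIL (|-1-4|=5 > 1)], height=5
  node 1: h_left=-1, h_right=5, diff=6 [FAIL (|-1-5|=6 > 1)], height=6
Node 37 violates the condition: |-1 - 1| = 2 > 1.
Result: Not balanced


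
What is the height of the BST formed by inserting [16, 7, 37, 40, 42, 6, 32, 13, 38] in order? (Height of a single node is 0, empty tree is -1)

Insertion order: [16, 7, 37, 40, 42, 6, 32, 13, 38]
Tree (level-order array): [16, 7, 37, 6, 13, 32, 40, None, None, None, None, None, None, 38, 42]
Compute height bottom-up (empty subtree = -1):
  height(6) = 1 + max(-1, -1) = 0
  height(13) = 1 + max(-1, -1) = 0
  height(7) = 1 + max(0, 0) = 1
  height(32) = 1 + max(-1, -1) = 0
  height(38) = 1 + max(-1, -1) = 0
  height(42) = 1 + max(-1, -1) = 0
  height(40) = 1 + max(0, 0) = 1
  height(37) = 1 + max(0, 1) = 2
  height(16) = 1 + max(1, 2) = 3
Height = 3


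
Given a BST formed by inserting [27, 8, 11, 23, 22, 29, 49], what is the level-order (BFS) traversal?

Tree insertion order: [27, 8, 11, 23, 22, 29, 49]
Tree (level-order array): [27, 8, 29, None, 11, None, 49, None, 23, None, None, 22]
BFS from the root, enqueuing left then right child of each popped node:
  queue [27] -> pop 27, enqueue [8, 29], visited so far: [27]
  queue [8, 29] -> pop 8, enqueue [11], visited so far: [27, 8]
  queue [29, 11] -> pop 29, enqueue [49], visited so far: [27, 8, 29]
  queue [11, 49] -> pop 11, enqueue [23], visited so far: [27, 8, 29, 11]
  queue [49, 23] -> pop 49, enqueue [none], visited so far: [27, 8, 29, 11, 49]
  queue [23] -> pop 23, enqueue [22], visited so far: [27, 8, 29, 11, 49, 23]
  queue [22] -> pop 22, enqueue [none], visited so far: [27, 8, 29, 11, 49, 23, 22]
Result: [27, 8, 29, 11, 49, 23, 22]


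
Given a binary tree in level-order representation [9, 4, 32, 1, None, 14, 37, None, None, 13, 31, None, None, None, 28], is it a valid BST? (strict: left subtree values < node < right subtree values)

Level-order array: [9, 4, 32, 1, None, 14, 37, None, None, 13, 31, None, None, None, 28]
Validate using subtree bounds (lo, hi): at each node, require lo < value < hi,
then recurse left with hi=value and right with lo=value.
Preorder trace (stopping at first violation):
  at node 9 with bounds (-inf, +inf): OK
  at node 4 with bounds (-inf, 9): OK
  at node 1 with bounds (-inf, 4): OK
  at node 32 with bounds (9, +inf): OK
  at node 14 with bounds (9, 32): OK
  at node 13 with bounds (9, 14): OK
  at node 28 with bounds (13, 14): VIOLATION
Node 28 violates its bound: not (13 < 28 < 14).
Result: Not a valid BST


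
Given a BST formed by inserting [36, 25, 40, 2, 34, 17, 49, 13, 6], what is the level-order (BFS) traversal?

Tree insertion order: [36, 25, 40, 2, 34, 17, 49, 13, 6]
Tree (level-order array): [36, 25, 40, 2, 34, None, 49, None, 17, None, None, None, None, 13, None, 6]
BFS from the root, enqueuing left then right child of each popped node:
  queue [36] -> pop 36, enqueue [25, 40], visited so far: [36]
  queue [25, 40] -> pop 25, enqueue [2, 34], visited so far: [36, 25]
  queue [40, 2, 34] -> pop 40, enqueue [49], visited so far: [36, 25, 40]
  queue [2, 34, 49] -> pop 2, enqueue [17], visited so far: [36, 25, 40, 2]
  queue [34, 49, 17] -> pop 34, enqueue [none], visited so far: [36, 25, 40, 2, 34]
  queue [49, 17] -> pop 49, enqueue [none], visited so far: [36, 25, 40, 2, 34, 49]
  queue [17] -> pop 17, enqueue [13], visited so far: [36, 25, 40, 2, 34, 49, 17]
  queue [13] -> pop 13, enqueue [6], visited so far: [36, 25, 40, 2, 34, 49, 17, 13]
  queue [6] -> pop 6, enqueue [none], visited so far: [36, 25, 40, 2, 34, 49, 17, 13, 6]
Result: [36, 25, 40, 2, 34, 49, 17, 13, 6]


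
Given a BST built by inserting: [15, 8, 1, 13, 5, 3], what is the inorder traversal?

Tree insertion order: [15, 8, 1, 13, 5, 3]
Tree (level-order array): [15, 8, None, 1, 13, None, 5, None, None, 3]
Inorder traversal: [1, 3, 5, 8, 13, 15]


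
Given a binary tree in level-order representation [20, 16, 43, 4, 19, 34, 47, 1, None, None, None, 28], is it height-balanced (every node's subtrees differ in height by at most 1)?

Tree (level-order array): [20, 16, 43, 4, 19, 34, 47, 1, None, None, None, 28]
Definition: a tree is height-balanced if, at every node, |h(left) - h(right)| <= 1 (empty subtree has height -1).
Bottom-up per-node check:
  node 1: h_left=-1, h_right=-1, diff=0 [OK], height=0
  node 4: h_left=0, h_right=-1, diff=1 [OK], height=1
  node 19: h_left=-1, h_right=-1, diff=0 [OK], height=0
  node 16: h_left=1, h_right=0, diff=1 [OK], height=2
  node 28: h_left=-1, h_right=-1, diff=0 [OK], height=0
  node 34: h_left=0, h_right=-1, diff=1 [OK], height=1
  node 47: h_left=-1, h_right=-1, diff=0 [OK], height=0
  node 43: h_left=1, h_right=0, diff=1 [OK], height=2
  node 20: h_left=2, h_right=2, diff=0 [OK], height=3
All nodes satisfy the balance condition.
Result: Balanced


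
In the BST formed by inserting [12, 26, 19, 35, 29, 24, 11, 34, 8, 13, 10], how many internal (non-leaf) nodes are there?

Tree built from: [12, 26, 19, 35, 29, 24, 11, 34, 8, 13, 10]
Tree (level-order array): [12, 11, 26, 8, None, 19, 35, None, 10, 13, 24, 29, None, None, None, None, None, None, None, None, 34]
Rule: An internal node has at least one child.
Per-node child counts:
  node 12: 2 child(ren)
  node 11: 1 child(ren)
  node 8: 1 child(ren)
  node 10: 0 child(ren)
  node 26: 2 child(ren)
  node 19: 2 child(ren)
  node 13: 0 child(ren)
  node 24: 0 child(ren)
  node 35: 1 child(ren)
  node 29: 1 child(ren)
  node 34: 0 child(ren)
Matching nodes: [12, 11, 8, 26, 19, 35, 29]
Count of internal (non-leaf) nodes: 7


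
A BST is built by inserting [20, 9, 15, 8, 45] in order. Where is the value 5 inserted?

Starting tree (level order): [20, 9, 45, 8, 15]
Insertion path: 20 -> 9 -> 8
Result: insert 5 as left child of 8
Final tree (level order): [20, 9, 45, 8, 15, None, None, 5]


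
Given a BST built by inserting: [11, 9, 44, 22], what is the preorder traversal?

Tree insertion order: [11, 9, 44, 22]
Tree (level-order array): [11, 9, 44, None, None, 22]
Preorder traversal: [11, 9, 44, 22]


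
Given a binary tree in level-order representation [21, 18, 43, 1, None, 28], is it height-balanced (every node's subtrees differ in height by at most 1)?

Tree (level-order array): [21, 18, 43, 1, None, 28]
Definition: a tree is height-balanced if, at every node, |h(left) - h(right)| <= 1 (empty subtree has height -1).
Bottom-up per-node check:
  node 1: h_left=-1, h_right=-1, diff=0 [OK], height=0
  node 18: h_left=0, h_right=-1, diff=1 [OK], height=1
  node 28: h_left=-1, h_right=-1, diff=0 [OK], height=0
  node 43: h_left=0, h_right=-1, diff=1 [OK], height=1
  node 21: h_left=1, h_right=1, diff=0 [OK], height=2
All nodes satisfy the balance condition.
Result: Balanced


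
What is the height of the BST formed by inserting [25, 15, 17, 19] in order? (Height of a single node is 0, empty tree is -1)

Insertion order: [25, 15, 17, 19]
Tree (level-order array): [25, 15, None, None, 17, None, 19]
Compute height bottom-up (empty subtree = -1):
  height(19) = 1 + max(-1, -1) = 0
  height(17) = 1 + max(-1, 0) = 1
  height(15) = 1 + max(-1, 1) = 2
  height(25) = 1 + max(2, -1) = 3
Height = 3


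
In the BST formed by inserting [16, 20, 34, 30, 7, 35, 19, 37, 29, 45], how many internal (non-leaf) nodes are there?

Tree built from: [16, 20, 34, 30, 7, 35, 19, 37, 29, 45]
Tree (level-order array): [16, 7, 20, None, None, 19, 34, None, None, 30, 35, 29, None, None, 37, None, None, None, 45]
Rule: An internal node has at least one child.
Per-node child counts:
  node 16: 2 child(ren)
  node 7: 0 child(ren)
  node 20: 2 child(ren)
  node 19: 0 child(ren)
  node 34: 2 child(ren)
  node 30: 1 child(ren)
  node 29: 0 child(ren)
  node 35: 1 child(ren)
  node 37: 1 child(ren)
  node 45: 0 child(ren)
Matching nodes: [16, 20, 34, 30, 35, 37]
Count of internal (non-leaf) nodes: 6


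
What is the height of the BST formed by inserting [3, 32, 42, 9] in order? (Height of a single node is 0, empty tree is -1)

Insertion order: [3, 32, 42, 9]
Tree (level-order array): [3, None, 32, 9, 42]
Compute height bottom-up (empty subtree = -1):
  height(9) = 1 + max(-1, -1) = 0
  height(42) = 1 + max(-1, -1) = 0
  height(32) = 1 + max(0, 0) = 1
  height(3) = 1 + max(-1, 1) = 2
Height = 2


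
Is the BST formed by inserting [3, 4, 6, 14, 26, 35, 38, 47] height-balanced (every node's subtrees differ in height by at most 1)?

Tree (level-order array): [3, None, 4, None, 6, None, 14, None, 26, None, 35, None, 38, None, 47]
Definition: a tree is height-balanced if, at every node, |h(left) - h(right)| <= 1 (empty subtree has height -1).
Bottom-up per-node check:
  node 47: h_left=-1, h_right=-1, diff=0 [OK], height=0
  node 38: h_left=-1, h_right=0, diff=1 [OK], height=1
  node 35: h_left=-1, h_right=1, diff=2 [FAIL (|-1-1|=2 > 1)], height=2
  node 26: h_left=-1, h_right=2, diff=3 [FAIL (|-1-2|=3 > 1)], height=3
  node 14: h_left=-1, h_right=3, diff=4 [FAIL (|-1-3|=4 > 1)], height=4
  node 6: h_left=-1, h_right=4, diff=5 [FAIL (|-1-4|=5 > 1)], height=5
  node 4: h_left=-1, h_right=5, diff=6 [FAIL (|-1-5|=6 > 1)], height=6
  node 3: h_left=-1, h_right=6, diff=7 [FAIL (|-1-6|=7 > 1)], height=7
Node 35 violates the condition: |-1 - 1| = 2 > 1.
Result: Not balanced


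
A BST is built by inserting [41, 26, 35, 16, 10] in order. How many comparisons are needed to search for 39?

Search path for 39: 41 -> 26 -> 35
Found: False
Comparisons: 3


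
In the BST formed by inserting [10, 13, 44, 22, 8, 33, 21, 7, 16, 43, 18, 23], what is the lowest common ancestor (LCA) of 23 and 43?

Tree insertion order: [10, 13, 44, 22, 8, 33, 21, 7, 16, 43, 18, 23]
Tree (level-order array): [10, 8, 13, 7, None, None, 44, None, None, 22, None, 21, 33, 16, None, 23, 43, None, 18]
In a BST, the LCA of p=23, q=43 is the first node v on the
root-to-leaf path with p <= v <= q (go left if both < v, right if both > v).
Walk from root:
  at 10: both 23 and 43 > 10, go right
  at 13: both 23 and 43 > 13, go right
  at 44: both 23 and 43 < 44, go left
  at 22: both 23 and 43 > 22, go right
  at 33: 23 <= 33 <= 43, this is the LCA
LCA = 33


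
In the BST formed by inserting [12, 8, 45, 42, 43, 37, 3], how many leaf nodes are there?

Tree built from: [12, 8, 45, 42, 43, 37, 3]
Tree (level-order array): [12, 8, 45, 3, None, 42, None, None, None, 37, 43]
Rule: A leaf has 0 children.
Per-node child counts:
  node 12: 2 child(ren)
  node 8: 1 child(ren)
  node 3: 0 child(ren)
  node 45: 1 child(ren)
  node 42: 2 child(ren)
  node 37: 0 child(ren)
  node 43: 0 child(ren)
Matching nodes: [3, 37, 43]
Count of leaf nodes: 3


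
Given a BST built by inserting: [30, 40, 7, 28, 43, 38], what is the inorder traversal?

Tree insertion order: [30, 40, 7, 28, 43, 38]
Tree (level-order array): [30, 7, 40, None, 28, 38, 43]
Inorder traversal: [7, 28, 30, 38, 40, 43]


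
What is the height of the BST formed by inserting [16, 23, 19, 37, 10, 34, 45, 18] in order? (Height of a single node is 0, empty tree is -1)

Insertion order: [16, 23, 19, 37, 10, 34, 45, 18]
Tree (level-order array): [16, 10, 23, None, None, 19, 37, 18, None, 34, 45]
Compute height bottom-up (empty subtree = -1):
  height(10) = 1 + max(-1, -1) = 0
  height(18) = 1 + max(-1, -1) = 0
  height(19) = 1 + max(0, -1) = 1
  height(34) = 1 + max(-1, -1) = 0
  height(45) = 1 + max(-1, -1) = 0
  height(37) = 1 + max(0, 0) = 1
  height(23) = 1 + max(1, 1) = 2
  height(16) = 1 + max(0, 2) = 3
Height = 3


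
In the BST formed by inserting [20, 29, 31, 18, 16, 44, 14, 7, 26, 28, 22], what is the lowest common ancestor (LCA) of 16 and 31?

Tree insertion order: [20, 29, 31, 18, 16, 44, 14, 7, 26, 28, 22]
Tree (level-order array): [20, 18, 29, 16, None, 26, 31, 14, None, 22, 28, None, 44, 7]
In a BST, the LCA of p=16, q=31 is the first node v on the
root-to-leaf path with p <= v <= q (go left if both < v, right if both > v).
Walk from root:
  at 20: 16 <= 20 <= 31, this is the LCA
LCA = 20


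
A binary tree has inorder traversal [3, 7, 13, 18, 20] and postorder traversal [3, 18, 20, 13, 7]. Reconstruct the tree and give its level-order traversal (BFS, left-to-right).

Inorder:   [3, 7, 13, 18, 20]
Postorder: [3, 18, 20, 13, 7]
Algorithm: postorder visits root last, so walk postorder right-to-left;
each value is the root of the current inorder slice — split it at that
value, recurse on the right subtree first, then the left.
Recursive splits:
  root=7; inorder splits into left=[3], right=[13, 18, 20]
  root=13; inorder splits into left=[], right=[18, 20]
  root=20; inorder splits into left=[18], right=[]
  root=18; inorder splits into left=[], right=[]
  root=3; inorder splits into left=[], right=[]
Reconstructed level-order: [7, 3, 13, 20, 18]


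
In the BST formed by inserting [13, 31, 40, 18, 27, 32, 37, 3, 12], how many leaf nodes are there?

Tree built from: [13, 31, 40, 18, 27, 32, 37, 3, 12]
Tree (level-order array): [13, 3, 31, None, 12, 18, 40, None, None, None, 27, 32, None, None, None, None, 37]
Rule: A leaf has 0 children.
Per-node child counts:
  node 13: 2 child(ren)
  node 3: 1 child(ren)
  node 12: 0 child(ren)
  node 31: 2 child(ren)
  node 18: 1 child(ren)
  node 27: 0 child(ren)
  node 40: 1 child(ren)
  node 32: 1 child(ren)
  node 37: 0 child(ren)
Matching nodes: [12, 27, 37]
Count of leaf nodes: 3


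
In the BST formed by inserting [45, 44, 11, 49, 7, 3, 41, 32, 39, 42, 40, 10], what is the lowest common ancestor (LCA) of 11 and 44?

Tree insertion order: [45, 44, 11, 49, 7, 3, 41, 32, 39, 42, 40, 10]
Tree (level-order array): [45, 44, 49, 11, None, None, None, 7, 41, 3, 10, 32, 42, None, None, None, None, None, 39, None, None, None, 40]
In a BST, the LCA of p=11, q=44 is the first node v on the
root-to-leaf path with p <= v <= q (go left if both < v, right if both > v).
Walk from root:
  at 45: both 11 and 44 < 45, go left
  at 44: 11 <= 44 <= 44, this is the LCA
LCA = 44


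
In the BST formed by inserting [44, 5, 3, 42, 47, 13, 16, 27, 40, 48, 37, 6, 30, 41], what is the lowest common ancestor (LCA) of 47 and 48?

Tree insertion order: [44, 5, 3, 42, 47, 13, 16, 27, 40, 48, 37, 6, 30, 41]
Tree (level-order array): [44, 5, 47, 3, 42, None, 48, None, None, 13, None, None, None, 6, 16, None, None, None, 27, None, 40, 37, 41, 30]
In a BST, the LCA of p=47, q=48 is the first node v on the
root-to-leaf path with p <= v <= q (go left if both < v, right if both > v).
Walk from root:
  at 44: both 47 and 48 > 44, go right
  at 47: 47 <= 47 <= 48, this is the LCA
LCA = 47


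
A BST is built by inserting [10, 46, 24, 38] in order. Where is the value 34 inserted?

Starting tree (level order): [10, None, 46, 24, None, None, 38]
Insertion path: 10 -> 46 -> 24 -> 38
Result: insert 34 as left child of 38
Final tree (level order): [10, None, 46, 24, None, None, 38, 34]


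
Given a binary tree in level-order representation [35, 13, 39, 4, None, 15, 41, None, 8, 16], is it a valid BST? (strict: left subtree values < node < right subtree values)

Level-order array: [35, 13, 39, 4, None, 15, 41, None, 8, 16]
Validate using subtree bounds (lo, hi): at each node, require lo < value < hi,
then recurse left with hi=value and right with lo=value.
Preorder trace (stopping at first violation):
  at node 35 with bounds (-inf, +inf): OK
  at node 13 with bounds (-inf, 35): OK
  at node 4 with bounds (-inf, 13): OK
  at node 8 with bounds (4, 13): OK
  at node 39 with bounds (35, +inf): OK
  at node 15 with bounds (35, 39): VIOLATION
Node 15 violates its bound: not (35 < 15 < 39).
Result: Not a valid BST


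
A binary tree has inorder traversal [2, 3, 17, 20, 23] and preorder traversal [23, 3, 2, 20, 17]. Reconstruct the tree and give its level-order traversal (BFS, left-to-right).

Inorder:  [2, 3, 17, 20, 23]
Preorder: [23, 3, 2, 20, 17]
Algorithm: preorder visits root first, so consume preorder in order;
for each root, split the current inorder slice at that value into
left-subtree inorder and right-subtree inorder, then recurse.
Recursive splits:
  root=23; inorder splits into left=[2, 3, 17, 20], right=[]
  root=3; inorder splits into left=[2], right=[17, 20]
  root=2; inorder splits into left=[], right=[]
  root=20; inorder splits into left=[17], right=[]
  root=17; inorder splits into left=[], right=[]
Reconstructed level-order: [23, 3, 2, 20, 17]


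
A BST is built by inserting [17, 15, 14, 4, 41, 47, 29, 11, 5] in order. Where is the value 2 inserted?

Starting tree (level order): [17, 15, 41, 14, None, 29, 47, 4, None, None, None, None, None, None, 11, 5]
Insertion path: 17 -> 15 -> 14 -> 4
Result: insert 2 as left child of 4
Final tree (level order): [17, 15, 41, 14, None, 29, 47, 4, None, None, None, None, None, 2, 11, None, None, 5]


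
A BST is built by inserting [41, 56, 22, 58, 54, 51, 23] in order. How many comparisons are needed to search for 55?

Search path for 55: 41 -> 56 -> 54
Found: False
Comparisons: 3


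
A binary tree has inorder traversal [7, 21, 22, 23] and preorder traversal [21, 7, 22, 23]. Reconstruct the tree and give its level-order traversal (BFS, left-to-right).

Inorder:  [7, 21, 22, 23]
Preorder: [21, 7, 22, 23]
Algorithm: preorder visits root first, so consume preorder in order;
for each root, split the current inorder slice at that value into
left-subtree inorder and right-subtree inorder, then recurse.
Recursive splits:
  root=21; inorder splits into left=[7], right=[22, 23]
  root=7; inorder splits into left=[], right=[]
  root=22; inorder splits into left=[], right=[23]
  root=23; inorder splits into left=[], right=[]
Reconstructed level-order: [21, 7, 22, 23]


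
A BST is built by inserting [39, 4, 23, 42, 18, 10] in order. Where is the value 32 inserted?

Starting tree (level order): [39, 4, 42, None, 23, None, None, 18, None, 10]
Insertion path: 39 -> 4 -> 23
Result: insert 32 as right child of 23
Final tree (level order): [39, 4, 42, None, 23, None, None, 18, 32, 10]


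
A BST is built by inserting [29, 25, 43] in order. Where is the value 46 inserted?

Starting tree (level order): [29, 25, 43]
Insertion path: 29 -> 43
Result: insert 46 as right child of 43
Final tree (level order): [29, 25, 43, None, None, None, 46]


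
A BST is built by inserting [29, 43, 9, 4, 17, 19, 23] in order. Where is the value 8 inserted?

Starting tree (level order): [29, 9, 43, 4, 17, None, None, None, None, None, 19, None, 23]
Insertion path: 29 -> 9 -> 4
Result: insert 8 as right child of 4
Final tree (level order): [29, 9, 43, 4, 17, None, None, None, 8, None, 19, None, None, None, 23]


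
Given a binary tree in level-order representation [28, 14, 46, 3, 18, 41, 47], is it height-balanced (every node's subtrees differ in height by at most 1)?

Tree (level-order array): [28, 14, 46, 3, 18, 41, 47]
Definition: a tree is height-balanced if, at every node, |h(left) - h(right)| <= 1 (empty subtree has height -1).
Bottom-up per-node check:
  node 3: h_left=-1, h_right=-1, diff=0 [OK], height=0
  node 18: h_left=-1, h_right=-1, diff=0 [OK], height=0
  node 14: h_left=0, h_right=0, diff=0 [OK], height=1
  node 41: h_left=-1, h_right=-1, diff=0 [OK], height=0
  node 47: h_left=-1, h_right=-1, diff=0 [OK], height=0
  node 46: h_left=0, h_right=0, diff=0 [OK], height=1
  node 28: h_left=1, h_right=1, diff=0 [OK], height=2
All nodes satisfy the balance condition.
Result: Balanced


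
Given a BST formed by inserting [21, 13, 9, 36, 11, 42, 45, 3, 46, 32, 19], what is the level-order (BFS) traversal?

Tree insertion order: [21, 13, 9, 36, 11, 42, 45, 3, 46, 32, 19]
Tree (level-order array): [21, 13, 36, 9, 19, 32, 42, 3, 11, None, None, None, None, None, 45, None, None, None, None, None, 46]
BFS from the root, enqueuing left then right child of each popped node:
  queue [21] -> pop 21, enqueue [13, 36], visited so far: [21]
  queue [13, 36] -> pop 13, enqueue [9, 19], visited so far: [21, 13]
  queue [36, 9, 19] -> pop 36, enqueue [32, 42], visited so far: [21, 13, 36]
  queue [9, 19, 32, 42] -> pop 9, enqueue [3, 11], visited so far: [21, 13, 36, 9]
  queue [19, 32, 42, 3, 11] -> pop 19, enqueue [none], visited so far: [21, 13, 36, 9, 19]
  queue [32, 42, 3, 11] -> pop 32, enqueue [none], visited so far: [21, 13, 36, 9, 19, 32]
  queue [42, 3, 11] -> pop 42, enqueue [45], visited so far: [21, 13, 36, 9, 19, 32, 42]
  queue [3, 11, 45] -> pop 3, enqueue [none], visited so far: [21, 13, 36, 9, 19, 32, 42, 3]
  queue [11, 45] -> pop 11, enqueue [none], visited so far: [21, 13, 36, 9, 19, 32, 42, 3, 11]
  queue [45] -> pop 45, enqueue [46], visited so far: [21, 13, 36, 9, 19, 32, 42, 3, 11, 45]
  queue [46] -> pop 46, enqueue [none], visited so far: [21, 13, 36, 9, 19, 32, 42, 3, 11, 45, 46]
Result: [21, 13, 36, 9, 19, 32, 42, 3, 11, 45, 46]


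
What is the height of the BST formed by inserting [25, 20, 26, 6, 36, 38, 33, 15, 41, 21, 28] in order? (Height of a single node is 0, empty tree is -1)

Insertion order: [25, 20, 26, 6, 36, 38, 33, 15, 41, 21, 28]
Tree (level-order array): [25, 20, 26, 6, 21, None, 36, None, 15, None, None, 33, 38, None, None, 28, None, None, 41]
Compute height bottom-up (empty subtree = -1):
  height(15) = 1 + max(-1, -1) = 0
  height(6) = 1 + max(-1, 0) = 1
  height(21) = 1 + max(-1, -1) = 0
  height(20) = 1 + max(1, 0) = 2
  height(28) = 1 + max(-1, -1) = 0
  height(33) = 1 + max(0, -1) = 1
  height(41) = 1 + max(-1, -1) = 0
  height(38) = 1 + max(-1, 0) = 1
  height(36) = 1 + max(1, 1) = 2
  height(26) = 1 + max(-1, 2) = 3
  height(25) = 1 + max(2, 3) = 4
Height = 4


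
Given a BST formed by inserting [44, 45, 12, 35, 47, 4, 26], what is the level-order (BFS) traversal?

Tree insertion order: [44, 45, 12, 35, 47, 4, 26]
Tree (level-order array): [44, 12, 45, 4, 35, None, 47, None, None, 26]
BFS from the root, enqueuing left then right child of each popped node:
  queue [44] -> pop 44, enqueue [12, 45], visited so far: [44]
  queue [12, 45] -> pop 12, enqueue [4, 35], visited so far: [44, 12]
  queue [45, 4, 35] -> pop 45, enqueue [47], visited so far: [44, 12, 45]
  queue [4, 35, 47] -> pop 4, enqueue [none], visited so far: [44, 12, 45, 4]
  queue [35, 47] -> pop 35, enqueue [26], visited so far: [44, 12, 45, 4, 35]
  queue [47, 26] -> pop 47, enqueue [none], visited so far: [44, 12, 45, 4, 35, 47]
  queue [26] -> pop 26, enqueue [none], visited so far: [44, 12, 45, 4, 35, 47, 26]
Result: [44, 12, 45, 4, 35, 47, 26]


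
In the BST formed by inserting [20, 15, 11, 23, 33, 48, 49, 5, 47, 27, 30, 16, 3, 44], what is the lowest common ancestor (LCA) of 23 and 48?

Tree insertion order: [20, 15, 11, 23, 33, 48, 49, 5, 47, 27, 30, 16, 3, 44]
Tree (level-order array): [20, 15, 23, 11, 16, None, 33, 5, None, None, None, 27, 48, 3, None, None, 30, 47, 49, None, None, None, None, 44]
In a BST, the LCA of p=23, q=48 is the first node v on the
root-to-leaf path with p <= v <= q (go left if both < v, right if both > v).
Walk from root:
  at 20: both 23 and 48 > 20, go right
  at 23: 23 <= 23 <= 48, this is the LCA
LCA = 23


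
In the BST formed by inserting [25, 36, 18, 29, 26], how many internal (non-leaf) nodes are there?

Tree built from: [25, 36, 18, 29, 26]
Tree (level-order array): [25, 18, 36, None, None, 29, None, 26]
Rule: An internal node has at least one child.
Per-node child counts:
  node 25: 2 child(ren)
  node 18: 0 child(ren)
  node 36: 1 child(ren)
  node 29: 1 child(ren)
  node 26: 0 child(ren)
Matching nodes: [25, 36, 29]
Count of internal (non-leaf) nodes: 3


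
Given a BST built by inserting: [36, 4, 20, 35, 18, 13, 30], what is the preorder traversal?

Tree insertion order: [36, 4, 20, 35, 18, 13, 30]
Tree (level-order array): [36, 4, None, None, 20, 18, 35, 13, None, 30]
Preorder traversal: [36, 4, 20, 18, 13, 35, 30]


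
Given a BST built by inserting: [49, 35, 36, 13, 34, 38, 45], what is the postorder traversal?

Tree insertion order: [49, 35, 36, 13, 34, 38, 45]
Tree (level-order array): [49, 35, None, 13, 36, None, 34, None, 38, None, None, None, 45]
Postorder traversal: [34, 13, 45, 38, 36, 35, 49]


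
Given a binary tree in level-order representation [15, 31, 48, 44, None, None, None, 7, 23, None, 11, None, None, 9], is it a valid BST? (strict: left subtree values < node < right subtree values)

Level-order array: [15, 31, 48, 44, None, None, None, 7, 23, None, 11, None, None, 9]
Validate using subtree bounds (lo, hi): at each node, require lo < value < hi,
then recurse left with hi=value and right with lo=value.
Preorder trace (stopping at first violation):
  at node 15 with bounds (-inf, +inf): OK
  at node 31 with bounds (-inf, 15): VIOLATION
Node 31 violates its bound: not (-inf < 31 < 15).
Result: Not a valid BST


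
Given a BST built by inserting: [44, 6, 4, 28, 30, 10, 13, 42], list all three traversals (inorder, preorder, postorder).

Tree insertion order: [44, 6, 4, 28, 30, 10, 13, 42]
Tree (level-order array): [44, 6, None, 4, 28, None, None, 10, 30, None, 13, None, 42]
Inorder (L, root, R): [4, 6, 10, 13, 28, 30, 42, 44]
Preorder (root, L, R): [44, 6, 4, 28, 10, 13, 30, 42]
Postorder (L, R, root): [4, 13, 10, 42, 30, 28, 6, 44]


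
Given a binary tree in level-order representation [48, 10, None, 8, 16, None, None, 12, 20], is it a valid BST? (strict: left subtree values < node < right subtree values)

Level-order array: [48, 10, None, 8, 16, None, None, 12, 20]
Validate using subtree bounds (lo, hi): at each node, require lo < value < hi,
then recurse left with hi=value and right with lo=value.
Preorder trace (stopping at first violation):
  at node 48 with bounds (-inf, +inf): OK
  at node 10 with bounds (-inf, 48): OK
  at node 8 with bounds (-inf, 10): OK
  at node 16 with bounds (10, 48): OK
  at node 12 with bounds (10, 16): OK
  at node 20 with bounds (16, 48): OK
No violation found at any node.
Result: Valid BST


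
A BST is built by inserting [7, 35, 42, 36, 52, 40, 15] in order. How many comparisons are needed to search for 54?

Search path for 54: 7 -> 35 -> 42 -> 52
Found: False
Comparisons: 4


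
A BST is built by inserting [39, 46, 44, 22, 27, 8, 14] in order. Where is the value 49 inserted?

Starting tree (level order): [39, 22, 46, 8, 27, 44, None, None, 14]
Insertion path: 39 -> 46
Result: insert 49 as right child of 46
Final tree (level order): [39, 22, 46, 8, 27, 44, 49, None, 14]


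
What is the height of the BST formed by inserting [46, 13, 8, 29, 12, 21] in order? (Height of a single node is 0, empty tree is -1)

Insertion order: [46, 13, 8, 29, 12, 21]
Tree (level-order array): [46, 13, None, 8, 29, None, 12, 21]
Compute height bottom-up (empty subtree = -1):
  height(12) = 1 + max(-1, -1) = 0
  height(8) = 1 + max(-1, 0) = 1
  height(21) = 1 + max(-1, -1) = 0
  height(29) = 1 + max(0, -1) = 1
  height(13) = 1 + max(1, 1) = 2
  height(46) = 1 + max(2, -1) = 3
Height = 3


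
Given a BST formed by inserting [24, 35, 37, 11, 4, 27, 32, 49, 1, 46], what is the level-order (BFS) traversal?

Tree insertion order: [24, 35, 37, 11, 4, 27, 32, 49, 1, 46]
Tree (level-order array): [24, 11, 35, 4, None, 27, 37, 1, None, None, 32, None, 49, None, None, None, None, 46]
BFS from the root, enqueuing left then right child of each popped node:
  queue [24] -> pop 24, enqueue [11, 35], visited so far: [24]
  queue [11, 35] -> pop 11, enqueue [4], visited so far: [24, 11]
  queue [35, 4] -> pop 35, enqueue [27, 37], visited so far: [24, 11, 35]
  queue [4, 27, 37] -> pop 4, enqueue [1], visited so far: [24, 11, 35, 4]
  queue [27, 37, 1] -> pop 27, enqueue [32], visited so far: [24, 11, 35, 4, 27]
  queue [37, 1, 32] -> pop 37, enqueue [49], visited so far: [24, 11, 35, 4, 27, 37]
  queue [1, 32, 49] -> pop 1, enqueue [none], visited so far: [24, 11, 35, 4, 27, 37, 1]
  queue [32, 49] -> pop 32, enqueue [none], visited so far: [24, 11, 35, 4, 27, 37, 1, 32]
  queue [49] -> pop 49, enqueue [46], visited so far: [24, 11, 35, 4, 27, 37, 1, 32, 49]
  queue [46] -> pop 46, enqueue [none], visited so far: [24, 11, 35, 4, 27, 37, 1, 32, 49, 46]
Result: [24, 11, 35, 4, 27, 37, 1, 32, 49, 46]


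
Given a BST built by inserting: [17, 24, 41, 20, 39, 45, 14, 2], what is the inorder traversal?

Tree insertion order: [17, 24, 41, 20, 39, 45, 14, 2]
Tree (level-order array): [17, 14, 24, 2, None, 20, 41, None, None, None, None, 39, 45]
Inorder traversal: [2, 14, 17, 20, 24, 39, 41, 45]


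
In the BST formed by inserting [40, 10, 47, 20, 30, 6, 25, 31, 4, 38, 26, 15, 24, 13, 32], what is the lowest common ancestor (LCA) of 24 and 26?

Tree insertion order: [40, 10, 47, 20, 30, 6, 25, 31, 4, 38, 26, 15, 24, 13, 32]
Tree (level-order array): [40, 10, 47, 6, 20, None, None, 4, None, 15, 30, None, None, 13, None, 25, 31, None, None, 24, 26, None, 38, None, None, None, None, 32]
In a BST, the LCA of p=24, q=26 is the first node v on the
root-to-leaf path with p <= v <= q (go left if both < v, right if both > v).
Walk from root:
  at 40: both 24 and 26 < 40, go left
  at 10: both 24 and 26 > 10, go right
  at 20: both 24 and 26 > 20, go right
  at 30: both 24 and 26 < 30, go left
  at 25: 24 <= 25 <= 26, this is the LCA
LCA = 25


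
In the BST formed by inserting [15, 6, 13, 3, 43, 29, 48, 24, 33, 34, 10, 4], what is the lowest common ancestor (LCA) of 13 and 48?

Tree insertion order: [15, 6, 13, 3, 43, 29, 48, 24, 33, 34, 10, 4]
Tree (level-order array): [15, 6, 43, 3, 13, 29, 48, None, 4, 10, None, 24, 33, None, None, None, None, None, None, None, None, None, 34]
In a BST, the LCA of p=13, q=48 is the first node v on the
root-to-leaf path with p <= v <= q (go left if both < v, right if both > v).
Walk from root:
  at 15: 13 <= 15 <= 48, this is the LCA
LCA = 15


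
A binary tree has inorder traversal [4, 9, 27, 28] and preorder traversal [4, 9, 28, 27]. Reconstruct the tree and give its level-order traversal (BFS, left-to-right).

Inorder:  [4, 9, 27, 28]
Preorder: [4, 9, 28, 27]
Algorithm: preorder visits root first, so consume preorder in order;
for each root, split the current inorder slice at that value into
left-subtree inorder and right-subtree inorder, then recurse.
Recursive splits:
  root=4; inorder splits into left=[], right=[9, 27, 28]
  root=9; inorder splits into left=[], right=[27, 28]
  root=28; inorder splits into left=[27], right=[]
  root=27; inorder splits into left=[], right=[]
Reconstructed level-order: [4, 9, 28, 27]


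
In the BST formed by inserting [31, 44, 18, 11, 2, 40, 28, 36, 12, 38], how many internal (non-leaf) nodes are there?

Tree built from: [31, 44, 18, 11, 2, 40, 28, 36, 12, 38]
Tree (level-order array): [31, 18, 44, 11, 28, 40, None, 2, 12, None, None, 36, None, None, None, None, None, None, 38]
Rule: An internal node has at least one child.
Per-node child counts:
  node 31: 2 child(ren)
  node 18: 2 child(ren)
  node 11: 2 child(ren)
  node 2: 0 child(ren)
  node 12: 0 child(ren)
  node 28: 0 child(ren)
  node 44: 1 child(ren)
  node 40: 1 child(ren)
  node 36: 1 child(ren)
  node 38: 0 child(ren)
Matching nodes: [31, 18, 11, 44, 40, 36]
Count of internal (non-leaf) nodes: 6


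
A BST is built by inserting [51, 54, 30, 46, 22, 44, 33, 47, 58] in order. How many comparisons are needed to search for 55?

Search path for 55: 51 -> 54 -> 58
Found: False
Comparisons: 3


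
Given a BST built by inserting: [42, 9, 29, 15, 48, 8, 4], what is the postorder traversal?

Tree insertion order: [42, 9, 29, 15, 48, 8, 4]
Tree (level-order array): [42, 9, 48, 8, 29, None, None, 4, None, 15]
Postorder traversal: [4, 8, 15, 29, 9, 48, 42]


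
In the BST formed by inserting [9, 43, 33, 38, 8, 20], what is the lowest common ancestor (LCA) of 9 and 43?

Tree insertion order: [9, 43, 33, 38, 8, 20]
Tree (level-order array): [9, 8, 43, None, None, 33, None, 20, 38]
In a BST, the LCA of p=9, q=43 is the first node v on the
root-to-leaf path with p <= v <= q (go left if both < v, right if both > v).
Walk from root:
  at 9: 9 <= 9 <= 43, this is the LCA
LCA = 9


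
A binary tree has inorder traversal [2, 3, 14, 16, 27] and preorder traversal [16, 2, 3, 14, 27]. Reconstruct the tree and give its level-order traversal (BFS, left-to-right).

Inorder:  [2, 3, 14, 16, 27]
Preorder: [16, 2, 3, 14, 27]
Algorithm: preorder visits root first, so consume preorder in order;
for each root, split the current inorder slice at that value into
left-subtree inorder and right-subtree inorder, then recurse.
Recursive splits:
  root=16; inorder splits into left=[2, 3, 14], right=[27]
  root=2; inorder splits into left=[], right=[3, 14]
  root=3; inorder splits into left=[], right=[14]
  root=14; inorder splits into left=[], right=[]
  root=27; inorder splits into left=[], right=[]
Reconstructed level-order: [16, 2, 27, 3, 14]


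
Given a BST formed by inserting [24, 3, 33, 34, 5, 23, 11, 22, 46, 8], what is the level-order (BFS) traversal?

Tree insertion order: [24, 3, 33, 34, 5, 23, 11, 22, 46, 8]
Tree (level-order array): [24, 3, 33, None, 5, None, 34, None, 23, None, 46, 11, None, None, None, 8, 22]
BFS from the root, enqueuing left then right child of each popped node:
  queue [24] -> pop 24, enqueue [3, 33], visited so far: [24]
  queue [3, 33] -> pop 3, enqueue [5], visited so far: [24, 3]
  queue [33, 5] -> pop 33, enqueue [34], visited so far: [24, 3, 33]
  queue [5, 34] -> pop 5, enqueue [23], visited so far: [24, 3, 33, 5]
  queue [34, 23] -> pop 34, enqueue [46], visited so far: [24, 3, 33, 5, 34]
  queue [23, 46] -> pop 23, enqueue [11], visited so far: [24, 3, 33, 5, 34, 23]
  queue [46, 11] -> pop 46, enqueue [none], visited so far: [24, 3, 33, 5, 34, 23, 46]
  queue [11] -> pop 11, enqueue [8, 22], visited so far: [24, 3, 33, 5, 34, 23, 46, 11]
  queue [8, 22] -> pop 8, enqueue [none], visited so far: [24, 3, 33, 5, 34, 23, 46, 11, 8]
  queue [22] -> pop 22, enqueue [none], visited so far: [24, 3, 33, 5, 34, 23, 46, 11, 8, 22]
Result: [24, 3, 33, 5, 34, 23, 46, 11, 8, 22]


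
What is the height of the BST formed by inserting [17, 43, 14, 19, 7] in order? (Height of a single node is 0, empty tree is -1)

Insertion order: [17, 43, 14, 19, 7]
Tree (level-order array): [17, 14, 43, 7, None, 19]
Compute height bottom-up (empty subtree = -1):
  height(7) = 1 + max(-1, -1) = 0
  height(14) = 1 + max(0, -1) = 1
  height(19) = 1 + max(-1, -1) = 0
  height(43) = 1 + max(0, -1) = 1
  height(17) = 1 + max(1, 1) = 2
Height = 2


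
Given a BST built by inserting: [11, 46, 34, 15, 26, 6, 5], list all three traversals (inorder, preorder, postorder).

Tree insertion order: [11, 46, 34, 15, 26, 6, 5]
Tree (level-order array): [11, 6, 46, 5, None, 34, None, None, None, 15, None, None, 26]
Inorder (L, root, R): [5, 6, 11, 15, 26, 34, 46]
Preorder (root, L, R): [11, 6, 5, 46, 34, 15, 26]
Postorder (L, R, root): [5, 6, 26, 15, 34, 46, 11]


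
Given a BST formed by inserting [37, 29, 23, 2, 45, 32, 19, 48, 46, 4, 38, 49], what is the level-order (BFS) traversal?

Tree insertion order: [37, 29, 23, 2, 45, 32, 19, 48, 46, 4, 38, 49]
Tree (level-order array): [37, 29, 45, 23, 32, 38, 48, 2, None, None, None, None, None, 46, 49, None, 19, None, None, None, None, 4]
BFS from the root, enqueuing left then right child of each popped node:
  queue [37] -> pop 37, enqueue [29, 45], visited so far: [37]
  queue [29, 45] -> pop 29, enqueue [23, 32], visited so far: [37, 29]
  queue [45, 23, 32] -> pop 45, enqueue [38, 48], visited so far: [37, 29, 45]
  queue [23, 32, 38, 48] -> pop 23, enqueue [2], visited so far: [37, 29, 45, 23]
  queue [32, 38, 48, 2] -> pop 32, enqueue [none], visited so far: [37, 29, 45, 23, 32]
  queue [38, 48, 2] -> pop 38, enqueue [none], visited so far: [37, 29, 45, 23, 32, 38]
  queue [48, 2] -> pop 48, enqueue [46, 49], visited so far: [37, 29, 45, 23, 32, 38, 48]
  queue [2, 46, 49] -> pop 2, enqueue [19], visited so far: [37, 29, 45, 23, 32, 38, 48, 2]
  queue [46, 49, 19] -> pop 46, enqueue [none], visited so far: [37, 29, 45, 23, 32, 38, 48, 2, 46]
  queue [49, 19] -> pop 49, enqueue [none], visited so far: [37, 29, 45, 23, 32, 38, 48, 2, 46, 49]
  queue [19] -> pop 19, enqueue [4], visited so far: [37, 29, 45, 23, 32, 38, 48, 2, 46, 49, 19]
  queue [4] -> pop 4, enqueue [none], visited so far: [37, 29, 45, 23, 32, 38, 48, 2, 46, 49, 19, 4]
Result: [37, 29, 45, 23, 32, 38, 48, 2, 46, 49, 19, 4]


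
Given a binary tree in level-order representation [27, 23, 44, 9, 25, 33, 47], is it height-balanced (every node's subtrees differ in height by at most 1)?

Tree (level-order array): [27, 23, 44, 9, 25, 33, 47]
Definition: a tree is height-balanced if, at every node, |h(left) - h(right)| <= 1 (empty subtree has height -1).
Bottom-up per-node check:
  node 9: h_left=-1, h_right=-1, diff=0 [OK], height=0
  node 25: h_left=-1, h_right=-1, diff=0 [OK], height=0
  node 23: h_left=0, h_right=0, diff=0 [OK], height=1
  node 33: h_left=-1, h_right=-1, diff=0 [OK], height=0
  node 47: h_left=-1, h_right=-1, diff=0 [OK], height=0
  node 44: h_left=0, h_right=0, diff=0 [OK], height=1
  node 27: h_left=1, h_right=1, diff=0 [OK], height=2
All nodes satisfy the balance condition.
Result: Balanced


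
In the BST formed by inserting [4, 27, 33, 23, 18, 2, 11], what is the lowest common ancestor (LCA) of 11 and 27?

Tree insertion order: [4, 27, 33, 23, 18, 2, 11]
Tree (level-order array): [4, 2, 27, None, None, 23, 33, 18, None, None, None, 11]
In a BST, the LCA of p=11, q=27 is the first node v on the
root-to-leaf path with p <= v <= q (go left if both < v, right if both > v).
Walk from root:
  at 4: both 11 and 27 > 4, go right
  at 27: 11 <= 27 <= 27, this is the LCA
LCA = 27


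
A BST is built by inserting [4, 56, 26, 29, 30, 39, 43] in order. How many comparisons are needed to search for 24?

Search path for 24: 4 -> 56 -> 26
Found: False
Comparisons: 3


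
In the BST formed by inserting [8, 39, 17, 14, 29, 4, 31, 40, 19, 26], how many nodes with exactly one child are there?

Tree built from: [8, 39, 17, 14, 29, 4, 31, 40, 19, 26]
Tree (level-order array): [8, 4, 39, None, None, 17, 40, 14, 29, None, None, None, None, 19, 31, None, 26]
Rule: These are nodes with exactly 1 non-null child.
Per-node child counts:
  node 8: 2 child(ren)
  node 4: 0 child(ren)
  node 39: 2 child(ren)
  node 17: 2 child(ren)
  node 14: 0 child(ren)
  node 29: 2 child(ren)
  node 19: 1 child(ren)
  node 26: 0 child(ren)
  node 31: 0 child(ren)
  node 40: 0 child(ren)
Matching nodes: [19]
Count of nodes with exactly one child: 1


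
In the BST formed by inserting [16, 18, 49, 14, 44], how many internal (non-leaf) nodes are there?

Tree built from: [16, 18, 49, 14, 44]
Tree (level-order array): [16, 14, 18, None, None, None, 49, 44]
Rule: An internal node has at least one child.
Per-node child counts:
  node 16: 2 child(ren)
  node 14: 0 child(ren)
  node 18: 1 child(ren)
  node 49: 1 child(ren)
  node 44: 0 child(ren)
Matching nodes: [16, 18, 49]
Count of internal (non-leaf) nodes: 3
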